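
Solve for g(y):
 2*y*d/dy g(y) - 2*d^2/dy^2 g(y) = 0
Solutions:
 g(y) = C1 + C2*erfi(sqrt(2)*y/2)


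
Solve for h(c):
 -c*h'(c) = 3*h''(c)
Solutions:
 h(c) = C1 + C2*erf(sqrt(6)*c/6)


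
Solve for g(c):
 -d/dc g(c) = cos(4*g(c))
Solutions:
 g(c) = -asin((C1 + exp(8*c))/(C1 - exp(8*c)))/4 + pi/4
 g(c) = asin((C1 + exp(8*c))/(C1 - exp(8*c)))/4


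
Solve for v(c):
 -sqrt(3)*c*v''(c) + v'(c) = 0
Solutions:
 v(c) = C1 + C2*c^(sqrt(3)/3 + 1)


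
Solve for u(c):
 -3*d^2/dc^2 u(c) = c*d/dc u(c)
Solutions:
 u(c) = C1 + C2*erf(sqrt(6)*c/6)


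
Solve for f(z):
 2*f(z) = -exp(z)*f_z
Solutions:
 f(z) = C1*exp(2*exp(-z))


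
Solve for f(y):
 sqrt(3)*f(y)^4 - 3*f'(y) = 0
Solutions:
 f(y) = (-1/(C1 + sqrt(3)*y))^(1/3)
 f(y) = (-1/(C1 + sqrt(3)*y))^(1/3)*(-1 - sqrt(3)*I)/2
 f(y) = (-1/(C1 + sqrt(3)*y))^(1/3)*(-1 + sqrt(3)*I)/2


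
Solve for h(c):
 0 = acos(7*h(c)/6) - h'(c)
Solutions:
 Integral(1/acos(7*_y/6), (_y, h(c))) = C1 + c


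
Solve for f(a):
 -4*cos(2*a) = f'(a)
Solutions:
 f(a) = C1 - 2*sin(2*a)


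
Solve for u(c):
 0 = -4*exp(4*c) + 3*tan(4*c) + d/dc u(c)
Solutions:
 u(c) = C1 + exp(4*c) + 3*log(cos(4*c))/4


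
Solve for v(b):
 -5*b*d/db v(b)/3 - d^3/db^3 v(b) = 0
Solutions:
 v(b) = C1 + Integral(C2*airyai(-3^(2/3)*5^(1/3)*b/3) + C3*airybi(-3^(2/3)*5^(1/3)*b/3), b)


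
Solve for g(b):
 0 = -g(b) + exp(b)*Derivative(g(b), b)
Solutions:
 g(b) = C1*exp(-exp(-b))


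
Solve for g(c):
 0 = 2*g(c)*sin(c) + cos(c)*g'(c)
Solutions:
 g(c) = C1*cos(c)^2


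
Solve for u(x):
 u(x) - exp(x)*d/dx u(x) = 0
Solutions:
 u(x) = C1*exp(-exp(-x))


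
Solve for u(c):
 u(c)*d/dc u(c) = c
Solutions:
 u(c) = -sqrt(C1 + c^2)
 u(c) = sqrt(C1 + c^2)


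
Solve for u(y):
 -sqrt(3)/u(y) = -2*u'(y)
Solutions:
 u(y) = -sqrt(C1 + sqrt(3)*y)
 u(y) = sqrt(C1 + sqrt(3)*y)


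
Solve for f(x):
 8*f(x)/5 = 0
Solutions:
 f(x) = 0


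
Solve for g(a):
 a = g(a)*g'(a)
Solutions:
 g(a) = -sqrt(C1 + a^2)
 g(a) = sqrt(C1 + a^2)


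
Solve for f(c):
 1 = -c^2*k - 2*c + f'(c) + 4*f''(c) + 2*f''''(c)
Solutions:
 f(c) = C1 + C2*exp(-6^(1/3)*c*(-(9 + sqrt(465))^(1/3) + 4*6^(1/3)/(9 + sqrt(465))^(1/3))/12)*sin(2^(1/3)*3^(1/6)*c*(2^(1/3)/(9 + sqrt(465))^(1/3) + 3^(2/3)*(9 + sqrt(465))^(1/3)/12)) + C3*exp(-6^(1/3)*c*(-(9 + sqrt(465))^(1/3) + 4*6^(1/3)/(9 + sqrt(465))^(1/3))/12)*cos(2^(1/3)*3^(1/6)*c*(2^(1/3)/(9 + sqrt(465))^(1/3) + 3^(2/3)*(9 + sqrt(465))^(1/3)/12)) + C4*exp(6^(1/3)*c*(-(9 + sqrt(465))^(1/3) + 4*6^(1/3)/(9 + sqrt(465))^(1/3))/6) + c^3*k/3 - 4*c^2*k + c^2 + 32*c*k - 7*c


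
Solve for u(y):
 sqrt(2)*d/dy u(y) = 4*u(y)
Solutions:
 u(y) = C1*exp(2*sqrt(2)*y)


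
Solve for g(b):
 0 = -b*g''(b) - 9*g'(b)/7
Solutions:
 g(b) = C1 + C2/b^(2/7)


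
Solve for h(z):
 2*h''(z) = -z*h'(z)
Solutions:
 h(z) = C1 + C2*erf(z/2)


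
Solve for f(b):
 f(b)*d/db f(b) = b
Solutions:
 f(b) = -sqrt(C1 + b^2)
 f(b) = sqrt(C1 + b^2)


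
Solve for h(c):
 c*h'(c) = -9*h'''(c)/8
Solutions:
 h(c) = C1 + Integral(C2*airyai(-2*3^(1/3)*c/3) + C3*airybi(-2*3^(1/3)*c/3), c)


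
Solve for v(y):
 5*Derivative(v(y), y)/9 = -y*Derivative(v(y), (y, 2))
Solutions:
 v(y) = C1 + C2*y^(4/9)


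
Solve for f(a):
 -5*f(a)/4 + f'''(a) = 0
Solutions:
 f(a) = C3*exp(10^(1/3)*a/2) + (C1*sin(10^(1/3)*sqrt(3)*a/4) + C2*cos(10^(1/3)*sqrt(3)*a/4))*exp(-10^(1/3)*a/4)


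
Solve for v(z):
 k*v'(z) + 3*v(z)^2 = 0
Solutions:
 v(z) = k/(C1*k + 3*z)


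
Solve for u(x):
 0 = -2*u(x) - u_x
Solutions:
 u(x) = C1*exp(-2*x)


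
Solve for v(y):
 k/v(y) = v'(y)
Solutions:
 v(y) = -sqrt(C1 + 2*k*y)
 v(y) = sqrt(C1 + 2*k*y)


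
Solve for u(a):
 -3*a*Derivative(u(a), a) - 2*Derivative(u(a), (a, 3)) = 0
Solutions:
 u(a) = C1 + Integral(C2*airyai(-2^(2/3)*3^(1/3)*a/2) + C3*airybi(-2^(2/3)*3^(1/3)*a/2), a)


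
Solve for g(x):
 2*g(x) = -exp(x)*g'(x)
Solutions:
 g(x) = C1*exp(2*exp(-x))


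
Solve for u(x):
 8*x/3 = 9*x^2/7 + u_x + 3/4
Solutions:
 u(x) = C1 - 3*x^3/7 + 4*x^2/3 - 3*x/4


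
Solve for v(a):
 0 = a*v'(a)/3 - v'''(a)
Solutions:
 v(a) = C1 + Integral(C2*airyai(3^(2/3)*a/3) + C3*airybi(3^(2/3)*a/3), a)


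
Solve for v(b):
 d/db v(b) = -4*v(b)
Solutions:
 v(b) = C1*exp(-4*b)


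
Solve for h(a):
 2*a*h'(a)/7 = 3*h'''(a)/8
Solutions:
 h(a) = C1 + Integral(C2*airyai(2*2^(1/3)*21^(2/3)*a/21) + C3*airybi(2*2^(1/3)*21^(2/3)*a/21), a)


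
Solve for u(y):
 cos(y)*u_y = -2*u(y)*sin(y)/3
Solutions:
 u(y) = C1*cos(y)^(2/3)


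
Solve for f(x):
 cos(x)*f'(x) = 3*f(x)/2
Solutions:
 f(x) = C1*(sin(x) + 1)^(3/4)/(sin(x) - 1)^(3/4)


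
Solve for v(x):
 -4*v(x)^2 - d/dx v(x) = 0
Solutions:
 v(x) = 1/(C1 + 4*x)


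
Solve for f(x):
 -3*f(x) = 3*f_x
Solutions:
 f(x) = C1*exp(-x)


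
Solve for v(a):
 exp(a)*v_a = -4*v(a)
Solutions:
 v(a) = C1*exp(4*exp(-a))


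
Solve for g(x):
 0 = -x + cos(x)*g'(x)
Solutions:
 g(x) = C1 + Integral(x/cos(x), x)


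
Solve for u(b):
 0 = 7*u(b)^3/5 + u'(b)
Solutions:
 u(b) = -sqrt(10)*sqrt(-1/(C1 - 7*b))/2
 u(b) = sqrt(10)*sqrt(-1/(C1 - 7*b))/2


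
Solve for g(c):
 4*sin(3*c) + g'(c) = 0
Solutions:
 g(c) = C1 + 4*cos(3*c)/3


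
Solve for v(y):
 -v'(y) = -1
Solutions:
 v(y) = C1 + y


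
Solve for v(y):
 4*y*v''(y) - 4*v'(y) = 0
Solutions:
 v(y) = C1 + C2*y^2


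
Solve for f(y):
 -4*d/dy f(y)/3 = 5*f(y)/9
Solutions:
 f(y) = C1*exp(-5*y/12)


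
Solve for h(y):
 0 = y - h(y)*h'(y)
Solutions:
 h(y) = -sqrt(C1 + y^2)
 h(y) = sqrt(C1 + y^2)


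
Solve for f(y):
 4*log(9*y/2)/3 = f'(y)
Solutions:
 f(y) = C1 + 4*y*log(y)/3 - 4*y/3 - 4*y*log(2)/3 + 8*y*log(3)/3


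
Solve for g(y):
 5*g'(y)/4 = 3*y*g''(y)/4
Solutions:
 g(y) = C1 + C2*y^(8/3)


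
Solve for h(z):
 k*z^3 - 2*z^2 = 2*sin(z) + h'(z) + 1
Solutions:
 h(z) = C1 + k*z^4/4 - 2*z^3/3 - z + 2*cos(z)


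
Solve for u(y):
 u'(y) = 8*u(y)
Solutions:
 u(y) = C1*exp(8*y)


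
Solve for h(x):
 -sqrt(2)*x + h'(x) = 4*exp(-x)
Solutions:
 h(x) = C1 + sqrt(2)*x^2/2 - 4*exp(-x)


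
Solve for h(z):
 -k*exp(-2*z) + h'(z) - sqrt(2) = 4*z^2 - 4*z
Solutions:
 h(z) = C1 - k*exp(-2*z)/2 + 4*z^3/3 - 2*z^2 + sqrt(2)*z


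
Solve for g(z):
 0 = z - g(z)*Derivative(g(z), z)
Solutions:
 g(z) = -sqrt(C1 + z^2)
 g(z) = sqrt(C1 + z^2)


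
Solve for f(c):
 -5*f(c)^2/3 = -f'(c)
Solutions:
 f(c) = -3/(C1 + 5*c)


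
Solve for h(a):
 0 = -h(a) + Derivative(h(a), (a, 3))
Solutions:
 h(a) = C3*exp(a) + (C1*sin(sqrt(3)*a/2) + C2*cos(sqrt(3)*a/2))*exp(-a/2)


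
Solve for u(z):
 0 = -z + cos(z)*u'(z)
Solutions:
 u(z) = C1 + Integral(z/cos(z), z)


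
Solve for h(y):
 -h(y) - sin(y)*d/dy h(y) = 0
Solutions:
 h(y) = C1*sqrt(cos(y) + 1)/sqrt(cos(y) - 1)


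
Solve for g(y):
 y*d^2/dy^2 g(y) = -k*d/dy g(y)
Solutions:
 g(y) = C1 + y^(1 - re(k))*(C2*sin(log(y)*Abs(im(k))) + C3*cos(log(y)*im(k)))


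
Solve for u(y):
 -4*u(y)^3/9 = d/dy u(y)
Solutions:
 u(y) = -3*sqrt(2)*sqrt(-1/(C1 - 4*y))/2
 u(y) = 3*sqrt(2)*sqrt(-1/(C1 - 4*y))/2


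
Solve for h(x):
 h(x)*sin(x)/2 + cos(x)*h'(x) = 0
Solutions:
 h(x) = C1*sqrt(cos(x))


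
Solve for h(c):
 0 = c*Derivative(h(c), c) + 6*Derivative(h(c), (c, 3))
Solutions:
 h(c) = C1 + Integral(C2*airyai(-6^(2/3)*c/6) + C3*airybi(-6^(2/3)*c/6), c)


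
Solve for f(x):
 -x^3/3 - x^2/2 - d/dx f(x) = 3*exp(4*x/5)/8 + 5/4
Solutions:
 f(x) = C1 - x^4/12 - x^3/6 - 5*x/4 - 15*exp(4*x/5)/32


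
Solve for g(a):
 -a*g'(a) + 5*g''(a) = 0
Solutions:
 g(a) = C1 + C2*erfi(sqrt(10)*a/10)


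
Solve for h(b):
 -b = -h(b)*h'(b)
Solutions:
 h(b) = -sqrt(C1 + b^2)
 h(b) = sqrt(C1 + b^2)


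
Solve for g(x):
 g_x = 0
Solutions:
 g(x) = C1


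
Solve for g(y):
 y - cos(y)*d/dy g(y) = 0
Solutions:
 g(y) = C1 + Integral(y/cos(y), y)


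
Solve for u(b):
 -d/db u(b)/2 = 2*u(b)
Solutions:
 u(b) = C1*exp(-4*b)


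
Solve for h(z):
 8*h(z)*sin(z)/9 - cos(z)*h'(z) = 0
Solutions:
 h(z) = C1/cos(z)^(8/9)


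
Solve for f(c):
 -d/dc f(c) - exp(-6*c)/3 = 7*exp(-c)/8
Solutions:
 f(c) = C1 + 7*exp(-c)/8 + exp(-6*c)/18


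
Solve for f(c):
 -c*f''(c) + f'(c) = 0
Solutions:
 f(c) = C1 + C2*c^2


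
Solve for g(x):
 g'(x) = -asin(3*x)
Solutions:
 g(x) = C1 - x*asin(3*x) - sqrt(1 - 9*x^2)/3


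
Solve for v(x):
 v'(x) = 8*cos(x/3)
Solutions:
 v(x) = C1 + 24*sin(x/3)


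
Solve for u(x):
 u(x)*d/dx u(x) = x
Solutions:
 u(x) = -sqrt(C1 + x^2)
 u(x) = sqrt(C1 + x^2)


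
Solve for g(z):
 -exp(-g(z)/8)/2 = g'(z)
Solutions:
 g(z) = 8*log(C1 - z/16)


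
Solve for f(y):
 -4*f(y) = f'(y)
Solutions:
 f(y) = C1*exp(-4*y)


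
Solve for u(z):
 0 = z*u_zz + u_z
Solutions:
 u(z) = C1 + C2*log(z)


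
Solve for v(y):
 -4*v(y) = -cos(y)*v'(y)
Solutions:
 v(y) = C1*(sin(y)^2 + 2*sin(y) + 1)/(sin(y)^2 - 2*sin(y) + 1)


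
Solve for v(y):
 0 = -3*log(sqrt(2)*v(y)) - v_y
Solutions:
 2*Integral(1/(2*log(_y) + log(2)), (_y, v(y)))/3 = C1 - y


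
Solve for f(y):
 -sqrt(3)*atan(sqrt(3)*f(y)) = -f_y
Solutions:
 Integral(1/atan(sqrt(3)*_y), (_y, f(y))) = C1 + sqrt(3)*y


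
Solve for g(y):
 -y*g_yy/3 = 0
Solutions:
 g(y) = C1 + C2*y


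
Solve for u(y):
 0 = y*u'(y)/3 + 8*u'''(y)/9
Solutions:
 u(y) = C1 + Integral(C2*airyai(-3^(1/3)*y/2) + C3*airybi(-3^(1/3)*y/2), y)


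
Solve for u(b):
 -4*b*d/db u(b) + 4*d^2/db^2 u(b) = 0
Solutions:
 u(b) = C1 + C2*erfi(sqrt(2)*b/2)


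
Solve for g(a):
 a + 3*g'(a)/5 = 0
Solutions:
 g(a) = C1 - 5*a^2/6


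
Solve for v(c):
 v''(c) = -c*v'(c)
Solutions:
 v(c) = C1 + C2*erf(sqrt(2)*c/2)


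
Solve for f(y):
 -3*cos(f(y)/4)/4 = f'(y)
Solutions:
 3*y/4 - 2*log(sin(f(y)/4) - 1) + 2*log(sin(f(y)/4) + 1) = C1


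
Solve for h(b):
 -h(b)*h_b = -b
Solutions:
 h(b) = -sqrt(C1 + b^2)
 h(b) = sqrt(C1 + b^2)


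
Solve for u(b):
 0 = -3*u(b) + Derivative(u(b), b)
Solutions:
 u(b) = C1*exp(3*b)


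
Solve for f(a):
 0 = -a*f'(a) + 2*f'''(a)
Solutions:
 f(a) = C1 + Integral(C2*airyai(2^(2/3)*a/2) + C3*airybi(2^(2/3)*a/2), a)


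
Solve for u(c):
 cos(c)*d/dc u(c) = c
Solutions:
 u(c) = C1 + Integral(c/cos(c), c)


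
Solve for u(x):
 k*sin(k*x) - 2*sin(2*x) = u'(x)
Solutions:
 u(x) = C1 + cos(2*x) - cos(k*x)


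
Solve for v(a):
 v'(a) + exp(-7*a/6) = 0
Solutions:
 v(a) = C1 + 6*exp(-7*a/6)/7


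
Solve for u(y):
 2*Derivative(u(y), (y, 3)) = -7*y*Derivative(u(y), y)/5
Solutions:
 u(y) = C1 + Integral(C2*airyai(-10^(2/3)*7^(1/3)*y/10) + C3*airybi(-10^(2/3)*7^(1/3)*y/10), y)


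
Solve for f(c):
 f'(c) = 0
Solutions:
 f(c) = C1


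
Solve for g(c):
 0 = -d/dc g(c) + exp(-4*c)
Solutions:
 g(c) = C1 - exp(-4*c)/4


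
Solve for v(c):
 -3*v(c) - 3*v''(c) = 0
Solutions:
 v(c) = C1*sin(c) + C2*cos(c)


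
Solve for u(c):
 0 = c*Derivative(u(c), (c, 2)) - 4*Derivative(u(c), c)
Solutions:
 u(c) = C1 + C2*c^5


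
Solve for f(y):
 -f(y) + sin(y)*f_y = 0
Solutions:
 f(y) = C1*sqrt(cos(y) - 1)/sqrt(cos(y) + 1)


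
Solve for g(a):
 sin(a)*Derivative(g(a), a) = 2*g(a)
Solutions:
 g(a) = C1*(cos(a) - 1)/(cos(a) + 1)


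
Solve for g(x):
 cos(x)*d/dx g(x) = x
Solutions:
 g(x) = C1 + Integral(x/cos(x), x)


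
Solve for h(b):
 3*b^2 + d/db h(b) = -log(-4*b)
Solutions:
 h(b) = C1 - b^3 - b*log(-b) + b*(1 - 2*log(2))


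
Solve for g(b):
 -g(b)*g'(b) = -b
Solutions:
 g(b) = -sqrt(C1 + b^2)
 g(b) = sqrt(C1 + b^2)


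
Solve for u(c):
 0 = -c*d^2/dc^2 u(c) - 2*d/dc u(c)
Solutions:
 u(c) = C1 + C2/c


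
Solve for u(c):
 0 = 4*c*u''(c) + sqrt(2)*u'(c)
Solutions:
 u(c) = C1 + C2*c^(1 - sqrt(2)/4)


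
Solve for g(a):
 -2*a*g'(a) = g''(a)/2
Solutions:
 g(a) = C1 + C2*erf(sqrt(2)*a)


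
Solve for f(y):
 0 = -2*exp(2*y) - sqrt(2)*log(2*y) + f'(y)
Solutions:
 f(y) = C1 + sqrt(2)*y*log(y) + sqrt(2)*y*(-1 + log(2)) + exp(2*y)


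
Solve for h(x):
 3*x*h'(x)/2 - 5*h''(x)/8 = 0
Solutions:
 h(x) = C1 + C2*erfi(sqrt(30)*x/5)


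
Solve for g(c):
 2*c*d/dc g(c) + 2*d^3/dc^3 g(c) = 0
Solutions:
 g(c) = C1 + Integral(C2*airyai(-c) + C3*airybi(-c), c)


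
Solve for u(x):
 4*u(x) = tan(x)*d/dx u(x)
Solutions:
 u(x) = C1*sin(x)^4


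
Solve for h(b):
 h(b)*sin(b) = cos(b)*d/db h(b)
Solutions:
 h(b) = C1/cos(b)


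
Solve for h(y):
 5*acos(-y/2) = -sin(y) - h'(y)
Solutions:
 h(y) = C1 - 5*y*acos(-y/2) - 5*sqrt(4 - y^2) + cos(y)


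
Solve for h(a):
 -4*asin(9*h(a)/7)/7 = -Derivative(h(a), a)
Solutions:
 Integral(1/asin(9*_y/7), (_y, h(a))) = C1 + 4*a/7


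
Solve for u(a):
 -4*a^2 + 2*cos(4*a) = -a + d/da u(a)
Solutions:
 u(a) = C1 - 4*a^3/3 + a^2/2 + sin(4*a)/2


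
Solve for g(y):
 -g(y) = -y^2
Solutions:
 g(y) = y^2


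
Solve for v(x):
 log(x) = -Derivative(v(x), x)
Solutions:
 v(x) = C1 - x*log(x) + x


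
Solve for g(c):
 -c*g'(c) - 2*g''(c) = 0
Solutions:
 g(c) = C1 + C2*erf(c/2)


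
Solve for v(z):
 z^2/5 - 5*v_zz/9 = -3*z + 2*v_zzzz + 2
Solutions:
 v(z) = C1 + C2*z + C3*sin(sqrt(10)*z/6) + C4*cos(sqrt(10)*z/6) + 3*z^4/100 + 9*z^3/10 - 387*z^2/125


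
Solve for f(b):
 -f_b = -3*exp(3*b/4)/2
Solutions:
 f(b) = C1 + 2*exp(3*b/4)


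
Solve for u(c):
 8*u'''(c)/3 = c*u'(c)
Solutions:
 u(c) = C1 + Integral(C2*airyai(3^(1/3)*c/2) + C3*airybi(3^(1/3)*c/2), c)


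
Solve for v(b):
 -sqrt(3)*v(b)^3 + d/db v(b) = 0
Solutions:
 v(b) = -sqrt(2)*sqrt(-1/(C1 + sqrt(3)*b))/2
 v(b) = sqrt(2)*sqrt(-1/(C1 + sqrt(3)*b))/2


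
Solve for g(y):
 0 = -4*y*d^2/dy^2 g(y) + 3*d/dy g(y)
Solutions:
 g(y) = C1 + C2*y^(7/4)


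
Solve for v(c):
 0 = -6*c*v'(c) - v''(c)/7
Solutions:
 v(c) = C1 + C2*erf(sqrt(21)*c)


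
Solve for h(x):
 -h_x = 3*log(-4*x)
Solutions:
 h(x) = C1 - 3*x*log(-x) + 3*x*(1 - 2*log(2))


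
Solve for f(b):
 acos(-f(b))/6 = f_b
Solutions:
 Integral(1/acos(-_y), (_y, f(b))) = C1 + b/6


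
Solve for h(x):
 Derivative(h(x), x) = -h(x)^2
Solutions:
 h(x) = 1/(C1 + x)


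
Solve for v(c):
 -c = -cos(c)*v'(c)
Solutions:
 v(c) = C1 + Integral(c/cos(c), c)


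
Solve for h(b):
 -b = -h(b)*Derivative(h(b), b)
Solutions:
 h(b) = -sqrt(C1 + b^2)
 h(b) = sqrt(C1 + b^2)


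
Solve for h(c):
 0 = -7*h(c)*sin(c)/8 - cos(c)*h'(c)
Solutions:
 h(c) = C1*cos(c)^(7/8)


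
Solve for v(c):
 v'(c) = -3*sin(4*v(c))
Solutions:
 v(c) = -acos((-C1 - exp(24*c))/(C1 - exp(24*c)))/4 + pi/2
 v(c) = acos((-C1 - exp(24*c))/(C1 - exp(24*c)))/4


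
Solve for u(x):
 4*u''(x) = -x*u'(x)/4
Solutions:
 u(x) = C1 + C2*erf(sqrt(2)*x/8)


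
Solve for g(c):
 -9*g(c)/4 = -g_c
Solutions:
 g(c) = C1*exp(9*c/4)


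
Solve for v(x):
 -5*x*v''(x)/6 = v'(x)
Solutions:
 v(x) = C1 + C2/x^(1/5)


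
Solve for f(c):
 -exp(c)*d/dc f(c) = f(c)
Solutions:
 f(c) = C1*exp(exp(-c))


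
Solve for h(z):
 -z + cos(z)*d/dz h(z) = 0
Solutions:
 h(z) = C1 + Integral(z/cos(z), z)


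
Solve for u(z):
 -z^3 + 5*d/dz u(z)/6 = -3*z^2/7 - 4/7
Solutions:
 u(z) = C1 + 3*z^4/10 - 6*z^3/35 - 24*z/35


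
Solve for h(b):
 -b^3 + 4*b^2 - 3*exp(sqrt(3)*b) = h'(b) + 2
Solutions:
 h(b) = C1 - b^4/4 + 4*b^3/3 - 2*b - sqrt(3)*exp(sqrt(3)*b)


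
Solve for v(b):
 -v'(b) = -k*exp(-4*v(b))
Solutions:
 v(b) = log(-I*(C1 + 4*b*k)^(1/4))
 v(b) = log(I*(C1 + 4*b*k)^(1/4))
 v(b) = log(-(C1 + 4*b*k)^(1/4))
 v(b) = log(C1 + 4*b*k)/4


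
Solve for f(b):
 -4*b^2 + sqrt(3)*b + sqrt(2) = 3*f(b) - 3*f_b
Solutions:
 f(b) = C1*exp(b) - 4*b^2/3 - 8*b/3 + sqrt(3)*b/3 - 8/3 + sqrt(2)/3 + sqrt(3)/3


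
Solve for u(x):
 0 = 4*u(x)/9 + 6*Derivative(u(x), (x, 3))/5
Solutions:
 u(x) = C3*exp(-10^(1/3)*x/3) + (C1*sin(10^(1/3)*sqrt(3)*x/6) + C2*cos(10^(1/3)*sqrt(3)*x/6))*exp(10^(1/3)*x/6)


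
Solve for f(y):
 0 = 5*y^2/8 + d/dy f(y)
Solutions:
 f(y) = C1 - 5*y^3/24


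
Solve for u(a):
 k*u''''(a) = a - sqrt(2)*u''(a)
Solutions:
 u(a) = C1 + C2*a + C3*exp(-2^(1/4)*a*sqrt(-1/k)) + C4*exp(2^(1/4)*a*sqrt(-1/k)) + sqrt(2)*a^3/12


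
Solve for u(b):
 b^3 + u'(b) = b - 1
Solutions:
 u(b) = C1 - b^4/4 + b^2/2 - b


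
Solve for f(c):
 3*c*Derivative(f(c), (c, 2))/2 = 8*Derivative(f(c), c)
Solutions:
 f(c) = C1 + C2*c^(19/3)


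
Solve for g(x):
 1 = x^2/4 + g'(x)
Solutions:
 g(x) = C1 - x^3/12 + x


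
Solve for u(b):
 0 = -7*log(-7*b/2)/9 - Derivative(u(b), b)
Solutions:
 u(b) = C1 - 7*b*log(-b)/9 + 7*b*(-log(7) + log(2) + 1)/9


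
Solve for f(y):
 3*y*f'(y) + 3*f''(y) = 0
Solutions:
 f(y) = C1 + C2*erf(sqrt(2)*y/2)


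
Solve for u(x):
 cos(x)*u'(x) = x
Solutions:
 u(x) = C1 + Integral(x/cos(x), x)


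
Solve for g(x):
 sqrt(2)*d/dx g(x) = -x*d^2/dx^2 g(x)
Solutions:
 g(x) = C1 + C2*x^(1 - sqrt(2))


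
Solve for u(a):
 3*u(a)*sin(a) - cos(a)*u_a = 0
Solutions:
 u(a) = C1/cos(a)^3


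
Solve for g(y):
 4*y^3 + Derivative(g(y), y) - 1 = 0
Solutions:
 g(y) = C1 - y^4 + y


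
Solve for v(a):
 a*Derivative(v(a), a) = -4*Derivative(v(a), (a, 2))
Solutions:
 v(a) = C1 + C2*erf(sqrt(2)*a/4)


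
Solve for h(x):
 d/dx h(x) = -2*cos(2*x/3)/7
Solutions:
 h(x) = C1 - 3*sin(2*x/3)/7


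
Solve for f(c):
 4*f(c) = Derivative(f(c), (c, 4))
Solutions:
 f(c) = C1*exp(-sqrt(2)*c) + C2*exp(sqrt(2)*c) + C3*sin(sqrt(2)*c) + C4*cos(sqrt(2)*c)


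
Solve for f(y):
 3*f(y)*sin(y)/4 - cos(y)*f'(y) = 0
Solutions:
 f(y) = C1/cos(y)^(3/4)


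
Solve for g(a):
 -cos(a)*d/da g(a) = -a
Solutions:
 g(a) = C1 + Integral(a/cos(a), a)


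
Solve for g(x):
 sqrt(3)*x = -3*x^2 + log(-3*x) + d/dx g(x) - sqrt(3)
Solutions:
 g(x) = C1 + x^3 + sqrt(3)*x^2/2 - x*log(-x) + x*(-log(3) + 1 + sqrt(3))


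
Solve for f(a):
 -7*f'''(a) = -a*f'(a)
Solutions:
 f(a) = C1 + Integral(C2*airyai(7^(2/3)*a/7) + C3*airybi(7^(2/3)*a/7), a)


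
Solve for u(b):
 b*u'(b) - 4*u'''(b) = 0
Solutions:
 u(b) = C1 + Integral(C2*airyai(2^(1/3)*b/2) + C3*airybi(2^(1/3)*b/2), b)


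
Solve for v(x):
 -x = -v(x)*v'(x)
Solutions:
 v(x) = -sqrt(C1 + x^2)
 v(x) = sqrt(C1 + x^2)


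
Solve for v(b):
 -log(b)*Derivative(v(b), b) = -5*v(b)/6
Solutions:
 v(b) = C1*exp(5*li(b)/6)


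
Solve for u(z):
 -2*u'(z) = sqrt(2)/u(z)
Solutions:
 u(z) = -sqrt(C1 - sqrt(2)*z)
 u(z) = sqrt(C1 - sqrt(2)*z)


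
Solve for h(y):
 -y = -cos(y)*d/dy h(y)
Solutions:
 h(y) = C1 + Integral(y/cos(y), y)


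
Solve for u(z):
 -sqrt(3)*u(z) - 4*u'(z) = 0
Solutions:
 u(z) = C1*exp(-sqrt(3)*z/4)


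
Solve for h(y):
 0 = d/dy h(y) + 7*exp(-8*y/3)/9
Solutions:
 h(y) = C1 + 7*exp(-8*y/3)/24


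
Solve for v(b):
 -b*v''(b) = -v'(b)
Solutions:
 v(b) = C1 + C2*b^2


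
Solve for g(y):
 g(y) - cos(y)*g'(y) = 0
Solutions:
 g(y) = C1*sqrt(sin(y) + 1)/sqrt(sin(y) - 1)


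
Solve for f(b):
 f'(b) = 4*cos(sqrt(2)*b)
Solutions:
 f(b) = C1 + 2*sqrt(2)*sin(sqrt(2)*b)


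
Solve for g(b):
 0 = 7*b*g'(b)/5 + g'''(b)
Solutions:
 g(b) = C1 + Integral(C2*airyai(-5^(2/3)*7^(1/3)*b/5) + C3*airybi(-5^(2/3)*7^(1/3)*b/5), b)


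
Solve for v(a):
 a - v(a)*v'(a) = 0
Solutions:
 v(a) = -sqrt(C1 + a^2)
 v(a) = sqrt(C1 + a^2)


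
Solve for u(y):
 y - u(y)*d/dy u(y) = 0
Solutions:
 u(y) = -sqrt(C1 + y^2)
 u(y) = sqrt(C1 + y^2)


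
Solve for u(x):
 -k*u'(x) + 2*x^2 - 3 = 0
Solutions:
 u(x) = C1 + 2*x^3/(3*k) - 3*x/k


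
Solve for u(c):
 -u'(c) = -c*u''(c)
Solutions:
 u(c) = C1 + C2*c^2


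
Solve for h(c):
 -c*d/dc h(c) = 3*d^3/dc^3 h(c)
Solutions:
 h(c) = C1 + Integral(C2*airyai(-3^(2/3)*c/3) + C3*airybi(-3^(2/3)*c/3), c)


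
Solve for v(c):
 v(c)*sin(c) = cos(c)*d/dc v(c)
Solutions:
 v(c) = C1/cos(c)


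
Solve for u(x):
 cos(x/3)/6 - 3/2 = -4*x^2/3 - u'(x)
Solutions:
 u(x) = C1 - 4*x^3/9 + 3*x/2 - sin(x/3)/2


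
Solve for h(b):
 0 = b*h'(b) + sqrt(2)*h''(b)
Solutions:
 h(b) = C1 + C2*erf(2^(1/4)*b/2)


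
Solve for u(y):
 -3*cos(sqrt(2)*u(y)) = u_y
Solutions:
 u(y) = sqrt(2)*(pi - asin((exp(2*sqrt(2)*C1) + exp(6*sqrt(2)*y))/(exp(2*sqrt(2)*C1) - exp(6*sqrt(2)*y))))/2
 u(y) = sqrt(2)*asin((exp(2*sqrt(2)*C1) + exp(6*sqrt(2)*y))/(exp(2*sqrt(2)*C1) - exp(6*sqrt(2)*y)))/2


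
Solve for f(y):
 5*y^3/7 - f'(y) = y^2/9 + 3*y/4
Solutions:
 f(y) = C1 + 5*y^4/28 - y^3/27 - 3*y^2/8


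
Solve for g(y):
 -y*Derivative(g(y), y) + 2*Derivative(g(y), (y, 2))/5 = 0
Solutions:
 g(y) = C1 + C2*erfi(sqrt(5)*y/2)


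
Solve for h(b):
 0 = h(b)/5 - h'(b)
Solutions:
 h(b) = C1*exp(b/5)


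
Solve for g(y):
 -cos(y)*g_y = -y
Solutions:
 g(y) = C1 + Integral(y/cos(y), y)


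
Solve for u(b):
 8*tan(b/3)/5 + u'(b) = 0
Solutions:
 u(b) = C1 + 24*log(cos(b/3))/5


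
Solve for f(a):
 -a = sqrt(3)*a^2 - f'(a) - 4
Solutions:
 f(a) = C1 + sqrt(3)*a^3/3 + a^2/2 - 4*a


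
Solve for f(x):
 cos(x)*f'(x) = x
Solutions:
 f(x) = C1 + Integral(x/cos(x), x)


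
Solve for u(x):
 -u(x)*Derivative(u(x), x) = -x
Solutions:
 u(x) = -sqrt(C1 + x^2)
 u(x) = sqrt(C1 + x^2)


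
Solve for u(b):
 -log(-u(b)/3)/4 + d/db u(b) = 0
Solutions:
 -4*Integral(1/(log(-_y) - log(3)), (_y, u(b))) = C1 - b


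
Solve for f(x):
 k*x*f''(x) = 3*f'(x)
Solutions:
 f(x) = C1 + x^(((re(k) + 3)*re(k) + im(k)^2)/(re(k)^2 + im(k)^2))*(C2*sin(3*log(x)*Abs(im(k))/(re(k)^2 + im(k)^2)) + C3*cos(3*log(x)*im(k)/(re(k)^2 + im(k)^2)))


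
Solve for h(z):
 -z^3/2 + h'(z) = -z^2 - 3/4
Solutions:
 h(z) = C1 + z^4/8 - z^3/3 - 3*z/4


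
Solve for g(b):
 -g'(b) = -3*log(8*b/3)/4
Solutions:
 g(b) = C1 + 3*b*log(b)/4 - 3*b*log(3)/4 - 3*b/4 + 9*b*log(2)/4


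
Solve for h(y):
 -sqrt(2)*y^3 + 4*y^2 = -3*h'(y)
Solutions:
 h(y) = C1 + sqrt(2)*y^4/12 - 4*y^3/9


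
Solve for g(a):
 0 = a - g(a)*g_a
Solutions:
 g(a) = -sqrt(C1 + a^2)
 g(a) = sqrt(C1 + a^2)


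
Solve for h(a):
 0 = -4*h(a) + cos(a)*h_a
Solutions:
 h(a) = C1*(sin(a)^2 + 2*sin(a) + 1)/(sin(a)^2 - 2*sin(a) + 1)


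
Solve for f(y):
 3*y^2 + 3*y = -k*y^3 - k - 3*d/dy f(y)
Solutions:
 f(y) = C1 - k*y^4/12 - k*y/3 - y^3/3 - y^2/2


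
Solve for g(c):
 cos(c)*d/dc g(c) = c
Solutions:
 g(c) = C1 + Integral(c/cos(c), c)


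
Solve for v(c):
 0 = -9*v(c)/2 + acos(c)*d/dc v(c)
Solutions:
 v(c) = C1*exp(9*Integral(1/acos(c), c)/2)


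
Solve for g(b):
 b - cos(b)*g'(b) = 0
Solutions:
 g(b) = C1 + Integral(b/cos(b), b)


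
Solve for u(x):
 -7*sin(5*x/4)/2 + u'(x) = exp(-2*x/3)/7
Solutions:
 u(x) = C1 - 14*cos(5*x/4)/5 - 3*exp(-2*x/3)/14


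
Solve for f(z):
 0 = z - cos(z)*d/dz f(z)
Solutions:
 f(z) = C1 + Integral(z/cos(z), z)


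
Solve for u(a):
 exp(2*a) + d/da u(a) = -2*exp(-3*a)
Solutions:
 u(a) = C1 - exp(2*a)/2 + 2*exp(-3*a)/3


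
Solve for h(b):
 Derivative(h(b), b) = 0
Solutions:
 h(b) = C1


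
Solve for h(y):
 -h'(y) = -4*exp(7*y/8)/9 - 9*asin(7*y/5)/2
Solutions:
 h(y) = C1 + 9*y*asin(7*y/5)/2 + 9*sqrt(25 - 49*y^2)/14 + 32*exp(7*y/8)/63


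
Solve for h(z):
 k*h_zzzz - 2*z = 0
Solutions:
 h(z) = C1 + C2*z + C3*z^2 + C4*z^3 + z^5/(60*k)


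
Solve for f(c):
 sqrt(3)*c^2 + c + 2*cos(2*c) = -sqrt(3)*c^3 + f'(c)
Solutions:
 f(c) = C1 + sqrt(3)*c^4/4 + sqrt(3)*c^3/3 + c^2/2 + sin(2*c)


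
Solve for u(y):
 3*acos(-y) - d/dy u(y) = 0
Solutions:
 u(y) = C1 + 3*y*acos(-y) + 3*sqrt(1 - y^2)


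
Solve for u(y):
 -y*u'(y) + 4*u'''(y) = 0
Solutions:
 u(y) = C1 + Integral(C2*airyai(2^(1/3)*y/2) + C3*airybi(2^(1/3)*y/2), y)


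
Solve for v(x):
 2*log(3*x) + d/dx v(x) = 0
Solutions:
 v(x) = C1 - 2*x*log(x) - x*log(9) + 2*x


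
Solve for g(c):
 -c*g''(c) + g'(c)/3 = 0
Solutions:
 g(c) = C1 + C2*c^(4/3)


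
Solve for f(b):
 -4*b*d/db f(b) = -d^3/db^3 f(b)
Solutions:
 f(b) = C1 + Integral(C2*airyai(2^(2/3)*b) + C3*airybi(2^(2/3)*b), b)


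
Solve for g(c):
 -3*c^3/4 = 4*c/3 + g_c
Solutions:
 g(c) = C1 - 3*c^4/16 - 2*c^2/3


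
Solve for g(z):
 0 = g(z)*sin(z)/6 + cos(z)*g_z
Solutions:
 g(z) = C1*cos(z)^(1/6)


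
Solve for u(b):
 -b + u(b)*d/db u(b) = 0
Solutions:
 u(b) = -sqrt(C1 + b^2)
 u(b) = sqrt(C1 + b^2)


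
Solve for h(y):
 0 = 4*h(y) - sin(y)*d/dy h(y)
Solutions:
 h(y) = C1*(cos(y)^2 - 2*cos(y) + 1)/(cos(y)^2 + 2*cos(y) + 1)


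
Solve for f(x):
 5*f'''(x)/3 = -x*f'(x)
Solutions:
 f(x) = C1 + Integral(C2*airyai(-3^(1/3)*5^(2/3)*x/5) + C3*airybi(-3^(1/3)*5^(2/3)*x/5), x)


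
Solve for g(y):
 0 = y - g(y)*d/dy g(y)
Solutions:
 g(y) = -sqrt(C1 + y^2)
 g(y) = sqrt(C1 + y^2)


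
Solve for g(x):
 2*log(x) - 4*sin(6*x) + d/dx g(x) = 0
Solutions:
 g(x) = C1 - 2*x*log(x) + 2*x - 2*cos(6*x)/3


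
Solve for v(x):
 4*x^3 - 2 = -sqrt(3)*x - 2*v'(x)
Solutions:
 v(x) = C1 - x^4/2 - sqrt(3)*x^2/4 + x


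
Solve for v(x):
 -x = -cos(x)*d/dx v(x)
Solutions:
 v(x) = C1 + Integral(x/cos(x), x)


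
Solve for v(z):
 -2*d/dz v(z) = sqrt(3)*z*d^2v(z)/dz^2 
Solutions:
 v(z) = C1 + C2*z^(1 - 2*sqrt(3)/3)


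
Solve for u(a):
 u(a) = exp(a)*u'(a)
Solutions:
 u(a) = C1*exp(-exp(-a))


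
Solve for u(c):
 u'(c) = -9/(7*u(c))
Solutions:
 u(c) = -sqrt(C1 - 126*c)/7
 u(c) = sqrt(C1 - 126*c)/7


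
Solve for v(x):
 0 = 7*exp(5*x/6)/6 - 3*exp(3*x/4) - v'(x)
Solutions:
 v(x) = C1 + 7*exp(5*x/6)/5 - 4*exp(3*x/4)


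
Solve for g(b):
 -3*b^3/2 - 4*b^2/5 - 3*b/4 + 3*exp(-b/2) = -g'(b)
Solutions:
 g(b) = C1 + 3*b^4/8 + 4*b^3/15 + 3*b^2/8 + 6*exp(-b/2)


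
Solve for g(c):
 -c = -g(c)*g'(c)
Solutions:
 g(c) = -sqrt(C1 + c^2)
 g(c) = sqrt(C1 + c^2)


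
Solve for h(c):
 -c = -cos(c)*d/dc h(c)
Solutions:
 h(c) = C1 + Integral(c/cos(c), c)


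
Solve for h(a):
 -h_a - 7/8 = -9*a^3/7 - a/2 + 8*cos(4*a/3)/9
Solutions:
 h(a) = C1 + 9*a^4/28 + a^2/4 - 7*a/8 - 2*sin(4*a/3)/3


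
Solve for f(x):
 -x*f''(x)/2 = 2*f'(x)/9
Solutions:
 f(x) = C1 + C2*x^(5/9)


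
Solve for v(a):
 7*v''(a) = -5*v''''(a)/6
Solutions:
 v(a) = C1 + C2*a + C3*sin(sqrt(210)*a/5) + C4*cos(sqrt(210)*a/5)


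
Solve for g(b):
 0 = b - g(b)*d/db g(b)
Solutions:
 g(b) = -sqrt(C1 + b^2)
 g(b) = sqrt(C1 + b^2)


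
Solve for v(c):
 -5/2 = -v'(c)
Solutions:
 v(c) = C1 + 5*c/2


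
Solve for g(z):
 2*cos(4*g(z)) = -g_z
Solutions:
 g(z) = -asin((C1 + exp(16*z))/(C1 - exp(16*z)))/4 + pi/4
 g(z) = asin((C1 + exp(16*z))/(C1 - exp(16*z)))/4


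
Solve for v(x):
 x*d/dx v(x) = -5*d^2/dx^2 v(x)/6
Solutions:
 v(x) = C1 + C2*erf(sqrt(15)*x/5)


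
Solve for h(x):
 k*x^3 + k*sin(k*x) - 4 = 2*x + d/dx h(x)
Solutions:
 h(x) = C1 + k*x^4/4 - x^2 - 4*x - cos(k*x)


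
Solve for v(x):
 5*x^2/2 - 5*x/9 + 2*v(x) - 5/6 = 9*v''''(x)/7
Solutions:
 v(x) = C1*exp(-14^(1/4)*sqrt(3)*x/3) + C2*exp(14^(1/4)*sqrt(3)*x/3) + C3*sin(14^(1/4)*sqrt(3)*x/3) + C4*cos(14^(1/4)*sqrt(3)*x/3) - 5*x^2/4 + 5*x/18 + 5/12


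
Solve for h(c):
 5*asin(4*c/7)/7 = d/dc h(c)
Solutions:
 h(c) = C1 + 5*c*asin(4*c/7)/7 + 5*sqrt(49 - 16*c^2)/28


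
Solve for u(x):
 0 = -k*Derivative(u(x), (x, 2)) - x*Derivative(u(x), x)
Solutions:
 u(x) = C1 + C2*sqrt(k)*erf(sqrt(2)*x*sqrt(1/k)/2)


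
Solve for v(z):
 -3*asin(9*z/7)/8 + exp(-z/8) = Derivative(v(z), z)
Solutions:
 v(z) = C1 - 3*z*asin(9*z/7)/8 - sqrt(49 - 81*z^2)/24 - 8*exp(-z/8)


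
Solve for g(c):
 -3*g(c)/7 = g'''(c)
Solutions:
 g(c) = C3*exp(-3^(1/3)*7^(2/3)*c/7) + (C1*sin(3^(5/6)*7^(2/3)*c/14) + C2*cos(3^(5/6)*7^(2/3)*c/14))*exp(3^(1/3)*7^(2/3)*c/14)


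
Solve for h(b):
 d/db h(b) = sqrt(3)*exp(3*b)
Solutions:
 h(b) = C1 + sqrt(3)*exp(3*b)/3


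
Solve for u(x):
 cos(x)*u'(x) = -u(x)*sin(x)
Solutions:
 u(x) = C1*cos(x)


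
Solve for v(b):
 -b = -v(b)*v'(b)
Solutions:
 v(b) = -sqrt(C1 + b^2)
 v(b) = sqrt(C1 + b^2)


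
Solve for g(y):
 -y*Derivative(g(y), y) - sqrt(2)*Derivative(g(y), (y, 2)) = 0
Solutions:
 g(y) = C1 + C2*erf(2^(1/4)*y/2)


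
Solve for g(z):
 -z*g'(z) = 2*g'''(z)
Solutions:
 g(z) = C1 + Integral(C2*airyai(-2^(2/3)*z/2) + C3*airybi(-2^(2/3)*z/2), z)


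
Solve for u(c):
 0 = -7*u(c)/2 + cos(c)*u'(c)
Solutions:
 u(c) = C1*(sin(c) + 1)^(7/4)/(sin(c) - 1)^(7/4)


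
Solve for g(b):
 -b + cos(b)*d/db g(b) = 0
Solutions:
 g(b) = C1 + Integral(b/cos(b), b)


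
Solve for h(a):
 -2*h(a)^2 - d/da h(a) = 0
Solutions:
 h(a) = 1/(C1 + 2*a)


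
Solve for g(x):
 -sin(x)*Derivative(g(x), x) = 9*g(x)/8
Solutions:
 g(x) = C1*(cos(x) + 1)^(9/16)/(cos(x) - 1)^(9/16)


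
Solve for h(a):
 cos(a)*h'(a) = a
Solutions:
 h(a) = C1 + Integral(a/cos(a), a)


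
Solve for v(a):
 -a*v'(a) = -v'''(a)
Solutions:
 v(a) = C1 + Integral(C2*airyai(a) + C3*airybi(a), a)


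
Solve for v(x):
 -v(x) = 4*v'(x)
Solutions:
 v(x) = C1*exp(-x/4)


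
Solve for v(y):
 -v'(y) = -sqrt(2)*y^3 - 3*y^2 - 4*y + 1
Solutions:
 v(y) = C1 + sqrt(2)*y^4/4 + y^3 + 2*y^2 - y


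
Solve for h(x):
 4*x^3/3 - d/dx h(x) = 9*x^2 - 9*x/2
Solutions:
 h(x) = C1 + x^4/3 - 3*x^3 + 9*x^2/4


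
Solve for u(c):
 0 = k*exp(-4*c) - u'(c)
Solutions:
 u(c) = C1 - k*exp(-4*c)/4


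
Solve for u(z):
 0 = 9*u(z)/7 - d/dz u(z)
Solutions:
 u(z) = C1*exp(9*z/7)


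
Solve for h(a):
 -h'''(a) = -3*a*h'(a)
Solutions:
 h(a) = C1 + Integral(C2*airyai(3^(1/3)*a) + C3*airybi(3^(1/3)*a), a)


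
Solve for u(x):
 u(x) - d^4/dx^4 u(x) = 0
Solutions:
 u(x) = C1*exp(-x) + C2*exp(x) + C3*sin(x) + C4*cos(x)


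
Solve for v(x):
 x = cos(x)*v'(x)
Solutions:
 v(x) = C1 + Integral(x/cos(x), x)


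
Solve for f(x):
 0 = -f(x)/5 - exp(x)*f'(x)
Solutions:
 f(x) = C1*exp(exp(-x)/5)


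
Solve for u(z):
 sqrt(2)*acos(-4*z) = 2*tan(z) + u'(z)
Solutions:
 u(z) = C1 + sqrt(2)*(z*acos(-4*z) + sqrt(1 - 16*z^2)/4) + 2*log(cos(z))


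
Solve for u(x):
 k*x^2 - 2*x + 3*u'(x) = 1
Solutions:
 u(x) = C1 - k*x^3/9 + x^2/3 + x/3


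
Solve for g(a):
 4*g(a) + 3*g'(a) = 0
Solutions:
 g(a) = C1*exp(-4*a/3)


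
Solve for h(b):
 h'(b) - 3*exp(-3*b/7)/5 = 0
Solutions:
 h(b) = C1 - 7*exp(-3*b/7)/5


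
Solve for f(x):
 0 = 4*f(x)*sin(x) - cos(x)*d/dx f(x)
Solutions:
 f(x) = C1/cos(x)^4


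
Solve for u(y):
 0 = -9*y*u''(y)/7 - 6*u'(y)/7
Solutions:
 u(y) = C1 + C2*y^(1/3)


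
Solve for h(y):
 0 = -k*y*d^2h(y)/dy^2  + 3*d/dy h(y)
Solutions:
 h(y) = C1 + y^(((re(k) + 3)*re(k) + im(k)^2)/(re(k)^2 + im(k)^2))*(C2*sin(3*log(y)*Abs(im(k))/(re(k)^2 + im(k)^2)) + C3*cos(3*log(y)*im(k)/(re(k)^2 + im(k)^2)))


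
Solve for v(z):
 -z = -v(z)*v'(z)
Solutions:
 v(z) = -sqrt(C1 + z^2)
 v(z) = sqrt(C1 + z^2)


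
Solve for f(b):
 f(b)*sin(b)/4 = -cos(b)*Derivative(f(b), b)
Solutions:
 f(b) = C1*cos(b)^(1/4)


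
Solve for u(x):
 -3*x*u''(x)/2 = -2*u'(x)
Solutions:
 u(x) = C1 + C2*x^(7/3)


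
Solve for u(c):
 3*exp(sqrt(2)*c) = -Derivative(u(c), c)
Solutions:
 u(c) = C1 - 3*sqrt(2)*exp(sqrt(2)*c)/2


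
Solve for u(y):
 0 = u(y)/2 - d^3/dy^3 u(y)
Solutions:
 u(y) = C3*exp(2^(2/3)*y/2) + (C1*sin(2^(2/3)*sqrt(3)*y/4) + C2*cos(2^(2/3)*sqrt(3)*y/4))*exp(-2^(2/3)*y/4)


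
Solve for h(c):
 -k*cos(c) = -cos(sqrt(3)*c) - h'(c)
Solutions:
 h(c) = C1 + k*sin(c) - sqrt(3)*sin(sqrt(3)*c)/3


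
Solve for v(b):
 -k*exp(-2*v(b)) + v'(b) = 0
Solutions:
 v(b) = log(-sqrt(C1 + 2*b*k))
 v(b) = log(C1 + 2*b*k)/2


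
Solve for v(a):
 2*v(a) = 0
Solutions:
 v(a) = 0


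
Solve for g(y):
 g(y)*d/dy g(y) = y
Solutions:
 g(y) = -sqrt(C1 + y^2)
 g(y) = sqrt(C1 + y^2)


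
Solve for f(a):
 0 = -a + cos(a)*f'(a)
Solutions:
 f(a) = C1 + Integral(a/cos(a), a)


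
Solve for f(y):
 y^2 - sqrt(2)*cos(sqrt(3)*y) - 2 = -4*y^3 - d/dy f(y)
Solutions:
 f(y) = C1 - y^4 - y^3/3 + 2*y + sqrt(6)*sin(sqrt(3)*y)/3


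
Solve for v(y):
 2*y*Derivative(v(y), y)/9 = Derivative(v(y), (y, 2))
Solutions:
 v(y) = C1 + C2*erfi(y/3)


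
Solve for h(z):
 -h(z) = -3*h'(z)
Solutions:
 h(z) = C1*exp(z/3)


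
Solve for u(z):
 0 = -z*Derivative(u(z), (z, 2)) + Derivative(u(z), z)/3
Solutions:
 u(z) = C1 + C2*z^(4/3)


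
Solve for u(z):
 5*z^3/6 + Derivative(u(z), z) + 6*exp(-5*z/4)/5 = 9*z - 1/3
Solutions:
 u(z) = C1 - 5*z^4/24 + 9*z^2/2 - z/3 + 24*exp(-5*z/4)/25


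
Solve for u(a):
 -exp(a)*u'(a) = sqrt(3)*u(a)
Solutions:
 u(a) = C1*exp(sqrt(3)*exp(-a))


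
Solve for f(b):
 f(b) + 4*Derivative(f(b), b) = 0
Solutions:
 f(b) = C1*exp(-b/4)


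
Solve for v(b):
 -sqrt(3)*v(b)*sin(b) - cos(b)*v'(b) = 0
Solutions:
 v(b) = C1*cos(b)^(sqrt(3))


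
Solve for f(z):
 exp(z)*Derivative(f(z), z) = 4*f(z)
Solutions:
 f(z) = C1*exp(-4*exp(-z))


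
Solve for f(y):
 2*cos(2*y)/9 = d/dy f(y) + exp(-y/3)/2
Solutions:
 f(y) = C1 + sin(2*y)/9 + 3*exp(-y/3)/2


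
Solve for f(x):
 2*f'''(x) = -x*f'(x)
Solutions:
 f(x) = C1 + Integral(C2*airyai(-2^(2/3)*x/2) + C3*airybi(-2^(2/3)*x/2), x)


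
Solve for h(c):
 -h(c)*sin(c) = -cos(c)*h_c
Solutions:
 h(c) = C1/cos(c)


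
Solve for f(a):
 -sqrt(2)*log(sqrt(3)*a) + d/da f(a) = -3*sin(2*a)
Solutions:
 f(a) = C1 + sqrt(2)*a*(log(a) - 1) + sqrt(2)*a*log(3)/2 + 3*cos(2*a)/2


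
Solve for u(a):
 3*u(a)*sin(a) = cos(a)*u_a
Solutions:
 u(a) = C1/cos(a)^3


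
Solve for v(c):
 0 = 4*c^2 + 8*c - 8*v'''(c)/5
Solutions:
 v(c) = C1 + C2*c + C3*c^2 + c^5/24 + 5*c^4/24


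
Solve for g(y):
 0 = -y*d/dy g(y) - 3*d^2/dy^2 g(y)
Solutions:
 g(y) = C1 + C2*erf(sqrt(6)*y/6)


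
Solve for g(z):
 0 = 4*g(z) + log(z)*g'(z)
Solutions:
 g(z) = C1*exp(-4*li(z))


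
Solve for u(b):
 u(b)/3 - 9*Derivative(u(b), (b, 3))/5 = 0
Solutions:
 u(b) = C3*exp(5^(1/3)*b/3) + (C1*sin(sqrt(3)*5^(1/3)*b/6) + C2*cos(sqrt(3)*5^(1/3)*b/6))*exp(-5^(1/3)*b/6)


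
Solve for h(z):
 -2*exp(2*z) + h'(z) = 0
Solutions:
 h(z) = C1 + exp(2*z)


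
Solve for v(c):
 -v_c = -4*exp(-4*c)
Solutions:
 v(c) = C1 - exp(-4*c)


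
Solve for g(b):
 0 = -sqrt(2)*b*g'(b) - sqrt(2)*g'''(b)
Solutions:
 g(b) = C1 + Integral(C2*airyai(-b) + C3*airybi(-b), b)


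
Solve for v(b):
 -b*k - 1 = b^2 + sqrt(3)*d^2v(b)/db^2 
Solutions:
 v(b) = C1 + C2*b - sqrt(3)*b^4/36 - sqrt(3)*b^3*k/18 - sqrt(3)*b^2/6


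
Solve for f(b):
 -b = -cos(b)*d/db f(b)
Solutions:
 f(b) = C1 + Integral(b/cos(b), b)


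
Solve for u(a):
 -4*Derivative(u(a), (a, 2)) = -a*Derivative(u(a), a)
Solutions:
 u(a) = C1 + C2*erfi(sqrt(2)*a/4)


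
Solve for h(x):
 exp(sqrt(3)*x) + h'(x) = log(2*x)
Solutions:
 h(x) = C1 + x*log(x) + x*(-1 + log(2)) - sqrt(3)*exp(sqrt(3)*x)/3


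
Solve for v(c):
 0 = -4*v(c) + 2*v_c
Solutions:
 v(c) = C1*exp(2*c)


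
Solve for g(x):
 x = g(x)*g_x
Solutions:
 g(x) = -sqrt(C1 + x^2)
 g(x) = sqrt(C1 + x^2)


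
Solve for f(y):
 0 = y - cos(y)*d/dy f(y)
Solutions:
 f(y) = C1 + Integral(y/cos(y), y)


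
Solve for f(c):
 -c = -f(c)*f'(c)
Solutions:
 f(c) = -sqrt(C1 + c^2)
 f(c) = sqrt(C1 + c^2)


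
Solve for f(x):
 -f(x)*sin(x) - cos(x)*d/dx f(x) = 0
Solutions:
 f(x) = C1*cos(x)


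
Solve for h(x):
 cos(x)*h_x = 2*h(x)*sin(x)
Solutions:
 h(x) = C1/cos(x)^2


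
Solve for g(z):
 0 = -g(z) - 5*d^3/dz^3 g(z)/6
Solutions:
 g(z) = C3*exp(-5^(2/3)*6^(1/3)*z/5) + (C1*sin(2^(1/3)*3^(5/6)*5^(2/3)*z/10) + C2*cos(2^(1/3)*3^(5/6)*5^(2/3)*z/10))*exp(5^(2/3)*6^(1/3)*z/10)


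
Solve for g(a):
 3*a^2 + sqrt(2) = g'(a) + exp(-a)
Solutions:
 g(a) = C1 + a^3 + sqrt(2)*a + exp(-a)


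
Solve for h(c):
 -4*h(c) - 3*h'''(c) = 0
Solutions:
 h(c) = C3*exp(-6^(2/3)*c/3) + (C1*sin(2^(2/3)*3^(1/6)*c/2) + C2*cos(2^(2/3)*3^(1/6)*c/2))*exp(6^(2/3)*c/6)


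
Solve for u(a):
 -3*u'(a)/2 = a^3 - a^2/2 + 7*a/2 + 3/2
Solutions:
 u(a) = C1 - a^4/6 + a^3/9 - 7*a^2/6 - a


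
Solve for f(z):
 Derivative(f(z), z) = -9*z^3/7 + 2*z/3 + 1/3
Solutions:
 f(z) = C1 - 9*z^4/28 + z^2/3 + z/3


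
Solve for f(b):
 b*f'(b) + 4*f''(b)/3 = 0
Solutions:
 f(b) = C1 + C2*erf(sqrt(6)*b/4)


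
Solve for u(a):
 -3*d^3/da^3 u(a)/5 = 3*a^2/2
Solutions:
 u(a) = C1 + C2*a + C3*a^2 - a^5/24


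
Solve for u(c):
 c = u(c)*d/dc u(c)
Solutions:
 u(c) = -sqrt(C1 + c^2)
 u(c) = sqrt(C1 + c^2)


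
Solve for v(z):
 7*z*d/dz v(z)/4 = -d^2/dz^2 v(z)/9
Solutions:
 v(z) = C1 + C2*erf(3*sqrt(14)*z/4)


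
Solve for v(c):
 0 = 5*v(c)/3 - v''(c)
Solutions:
 v(c) = C1*exp(-sqrt(15)*c/3) + C2*exp(sqrt(15)*c/3)


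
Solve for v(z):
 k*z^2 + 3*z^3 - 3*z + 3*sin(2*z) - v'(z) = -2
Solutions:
 v(z) = C1 + k*z^3/3 + 3*z^4/4 - 3*z^2/2 + 2*z - 3*cos(2*z)/2


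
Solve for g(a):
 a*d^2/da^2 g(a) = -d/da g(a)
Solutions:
 g(a) = C1 + C2*log(a)


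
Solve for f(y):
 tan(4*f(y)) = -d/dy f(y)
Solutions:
 f(y) = -asin(C1*exp(-4*y))/4 + pi/4
 f(y) = asin(C1*exp(-4*y))/4


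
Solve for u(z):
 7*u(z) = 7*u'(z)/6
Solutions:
 u(z) = C1*exp(6*z)


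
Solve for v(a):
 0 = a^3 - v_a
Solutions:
 v(a) = C1 + a^4/4


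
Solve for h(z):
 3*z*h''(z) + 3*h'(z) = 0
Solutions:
 h(z) = C1 + C2*log(z)


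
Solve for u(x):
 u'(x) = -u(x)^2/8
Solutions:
 u(x) = 8/(C1 + x)


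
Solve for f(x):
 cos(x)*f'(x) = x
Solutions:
 f(x) = C1 + Integral(x/cos(x), x)


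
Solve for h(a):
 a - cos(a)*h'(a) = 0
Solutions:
 h(a) = C1 + Integral(a/cos(a), a)


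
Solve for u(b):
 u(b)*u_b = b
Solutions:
 u(b) = -sqrt(C1 + b^2)
 u(b) = sqrt(C1 + b^2)


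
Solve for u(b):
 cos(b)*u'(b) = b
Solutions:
 u(b) = C1 + Integral(b/cos(b), b)


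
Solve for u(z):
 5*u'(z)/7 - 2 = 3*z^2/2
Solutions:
 u(z) = C1 + 7*z^3/10 + 14*z/5


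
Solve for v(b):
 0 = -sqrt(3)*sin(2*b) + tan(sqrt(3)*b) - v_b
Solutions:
 v(b) = C1 - sqrt(3)*log(cos(sqrt(3)*b))/3 + sqrt(3)*cos(2*b)/2


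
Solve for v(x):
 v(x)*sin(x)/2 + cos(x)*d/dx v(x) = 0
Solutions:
 v(x) = C1*sqrt(cos(x))


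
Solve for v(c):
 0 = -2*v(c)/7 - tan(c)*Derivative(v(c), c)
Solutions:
 v(c) = C1/sin(c)^(2/7)


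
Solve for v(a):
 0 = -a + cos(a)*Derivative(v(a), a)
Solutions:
 v(a) = C1 + Integral(a/cos(a), a)


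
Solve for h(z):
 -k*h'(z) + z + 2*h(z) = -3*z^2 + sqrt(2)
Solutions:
 h(z) = C1*exp(2*z/k) - 3*k^2/4 - 3*k*z/2 - k/4 - 3*z^2/2 - z/2 + sqrt(2)/2


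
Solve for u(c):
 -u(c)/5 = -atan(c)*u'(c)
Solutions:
 u(c) = C1*exp(Integral(1/atan(c), c)/5)


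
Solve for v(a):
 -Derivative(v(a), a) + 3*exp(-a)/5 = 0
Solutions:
 v(a) = C1 - 3*exp(-a)/5


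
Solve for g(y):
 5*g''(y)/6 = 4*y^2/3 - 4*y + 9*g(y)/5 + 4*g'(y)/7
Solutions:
 g(y) = C1*exp(3*y*(4 - sqrt(310))/35) + C2*exp(3*y*(4 + sqrt(310))/35) - 20*y^2/27 + 4580*y/1701 - 165100/107163


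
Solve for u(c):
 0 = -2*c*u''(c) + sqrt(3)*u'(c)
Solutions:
 u(c) = C1 + C2*c^(sqrt(3)/2 + 1)


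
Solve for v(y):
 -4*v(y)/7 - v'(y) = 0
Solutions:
 v(y) = C1*exp(-4*y/7)


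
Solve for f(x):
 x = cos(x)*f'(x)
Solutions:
 f(x) = C1 + Integral(x/cos(x), x)


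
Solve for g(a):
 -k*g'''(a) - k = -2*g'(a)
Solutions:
 g(a) = C1 + C2*exp(-sqrt(2)*a*sqrt(1/k)) + C3*exp(sqrt(2)*a*sqrt(1/k)) + a*k/2
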